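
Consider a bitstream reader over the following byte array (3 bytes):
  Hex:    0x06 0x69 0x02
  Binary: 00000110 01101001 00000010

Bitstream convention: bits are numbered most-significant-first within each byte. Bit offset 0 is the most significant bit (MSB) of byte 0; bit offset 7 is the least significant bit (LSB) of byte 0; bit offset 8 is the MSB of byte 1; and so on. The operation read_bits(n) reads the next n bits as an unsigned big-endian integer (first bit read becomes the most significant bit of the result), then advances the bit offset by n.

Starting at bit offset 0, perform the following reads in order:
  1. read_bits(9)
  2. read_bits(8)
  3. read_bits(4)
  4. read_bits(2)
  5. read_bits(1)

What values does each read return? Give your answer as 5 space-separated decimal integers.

Answer: 12 210 0 1 0

Derivation:
Read 1: bits[0:9] width=9 -> value=12 (bin 000001100); offset now 9 = byte 1 bit 1; 15 bits remain
Read 2: bits[9:17] width=8 -> value=210 (bin 11010010); offset now 17 = byte 2 bit 1; 7 bits remain
Read 3: bits[17:21] width=4 -> value=0 (bin 0000); offset now 21 = byte 2 bit 5; 3 bits remain
Read 4: bits[21:23] width=2 -> value=1 (bin 01); offset now 23 = byte 2 bit 7; 1 bits remain
Read 5: bits[23:24] width=1 -> value=0 (bin 0); offset now 24 = byte 3 bit 0; 0 bits remain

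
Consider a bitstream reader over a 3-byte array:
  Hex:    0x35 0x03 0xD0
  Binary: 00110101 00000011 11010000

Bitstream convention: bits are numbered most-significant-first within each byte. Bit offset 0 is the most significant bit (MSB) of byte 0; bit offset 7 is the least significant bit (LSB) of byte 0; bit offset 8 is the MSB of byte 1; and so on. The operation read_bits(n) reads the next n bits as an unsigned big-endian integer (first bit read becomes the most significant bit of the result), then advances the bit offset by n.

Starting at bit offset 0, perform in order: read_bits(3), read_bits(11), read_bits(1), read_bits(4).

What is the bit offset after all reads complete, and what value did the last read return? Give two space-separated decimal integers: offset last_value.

Read 1: bits[0:3] width=3 -> value=1 (bin 001); offset now 3 = byte 0 bit 3; 21 bits remain
Read 2: bits[3:14] width=11 -> value=1344 (bin 10101000000); offset now 14 = byte 1 bit 6; 10 bits remain
Read 3: bits[14:15] width=1 -> value=1 (bin 1); offset now 15 = byte 1 bit 7; 9 bits remain
Read 4: bits[15:19] width=4 -> value=14 (bin 1110); offset now 19 = byte 2 bit 3; 5 bits remain

Answer: 19 14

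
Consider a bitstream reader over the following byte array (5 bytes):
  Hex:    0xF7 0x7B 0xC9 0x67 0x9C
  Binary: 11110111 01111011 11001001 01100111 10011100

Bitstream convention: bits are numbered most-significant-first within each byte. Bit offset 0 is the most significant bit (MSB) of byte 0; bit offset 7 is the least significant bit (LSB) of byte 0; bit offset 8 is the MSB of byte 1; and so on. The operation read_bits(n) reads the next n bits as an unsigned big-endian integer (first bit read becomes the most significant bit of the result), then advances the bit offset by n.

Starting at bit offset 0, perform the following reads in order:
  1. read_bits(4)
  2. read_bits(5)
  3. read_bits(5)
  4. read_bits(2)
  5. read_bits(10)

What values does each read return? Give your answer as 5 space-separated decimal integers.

Answer: 15 14 30 3 805

Derivation:
Read 1: bits[0:4] width=4 -> value=15 (bin 1111); offset now 4 = byte 0 bit 4; 36 bits remain
Read 2: bits[4:9] width=5 -> value=14 (bin 01110); offset now 9 = byte 1 bit 1; 31 bits remain
Read 3: bits[9:14] width=5 -> value=30 (bin 11110); offset now 14 = byte 1 bit 6; 26 bits remain
Read 4: bits[14:16] width=2 -> value=3 (bin 11); offset now 16 = byte 2 bit 0; 24 bits remain
Read 5: bits[16:26] width=10 -> value=805 (bin 1100100101); offset now 26 = byte 3 bit 2; 14 bits remain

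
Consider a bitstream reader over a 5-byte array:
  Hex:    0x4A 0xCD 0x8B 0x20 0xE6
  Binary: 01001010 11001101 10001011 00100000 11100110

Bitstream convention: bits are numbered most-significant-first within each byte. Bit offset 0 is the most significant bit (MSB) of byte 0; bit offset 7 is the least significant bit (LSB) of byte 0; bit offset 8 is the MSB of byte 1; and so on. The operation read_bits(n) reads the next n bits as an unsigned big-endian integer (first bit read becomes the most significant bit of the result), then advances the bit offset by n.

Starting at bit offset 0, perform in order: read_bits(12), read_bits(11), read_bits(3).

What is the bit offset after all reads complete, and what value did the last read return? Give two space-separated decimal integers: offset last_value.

Answer: 26 4

Derivation:
Read 1: bits[0:12] width=12 -> value=1196 (bin 010010101100); offset now 12 = byte 1 bit 4; 28 bits remain
Read 2: bits[12:23] width=11 -> value=1733 (bin 11011000101); offset now 23 = byte 2 bit 7; 17 bits remain
Read 3: bits[23:26] width=3 -> value=4 (bin 100); offset now 26 = byte 3 bit 2; 14 bits remain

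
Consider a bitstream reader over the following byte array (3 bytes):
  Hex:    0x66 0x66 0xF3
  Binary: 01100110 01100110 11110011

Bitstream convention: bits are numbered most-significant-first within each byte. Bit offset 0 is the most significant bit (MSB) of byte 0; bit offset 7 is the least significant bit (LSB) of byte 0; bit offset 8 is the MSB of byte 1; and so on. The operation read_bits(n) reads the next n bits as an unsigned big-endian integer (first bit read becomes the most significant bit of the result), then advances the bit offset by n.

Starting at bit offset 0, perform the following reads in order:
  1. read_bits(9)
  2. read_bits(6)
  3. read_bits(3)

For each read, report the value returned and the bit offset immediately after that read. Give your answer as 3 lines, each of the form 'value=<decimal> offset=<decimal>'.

Read 1: bits[0:9] width=9 -> value=204 (bin 011001100); offset now 9 = byte 1 bit 1; 15 bits remain
Read 2: bits[9:15] width=6 -> value=51 (bin 110011); offset now 15 = byte 1 bit 7; 9 bits remain
Read 3: bits[15:18] width=3 -> value=3 (bin 011); offset now 18 = byte 2 bit 2; 6 bits remain

Answer: value=204 offset=9
value=51 offset=15
value=3 offset=18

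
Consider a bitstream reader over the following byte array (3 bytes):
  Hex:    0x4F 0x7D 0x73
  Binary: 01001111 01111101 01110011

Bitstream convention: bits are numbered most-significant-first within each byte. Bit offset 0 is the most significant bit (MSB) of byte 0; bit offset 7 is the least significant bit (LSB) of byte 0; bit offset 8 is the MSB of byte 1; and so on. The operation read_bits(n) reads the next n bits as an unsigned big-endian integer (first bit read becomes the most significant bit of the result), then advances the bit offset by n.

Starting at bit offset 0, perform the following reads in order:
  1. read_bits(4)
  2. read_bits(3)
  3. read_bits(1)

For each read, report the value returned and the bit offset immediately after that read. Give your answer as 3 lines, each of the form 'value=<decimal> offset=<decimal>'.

Answer: value=4 offset=4
value=7 offset=7
value=1 offset=8

Derivation:
Read 1: bits[0:4] width=4 -> value=4 (bin 0100); offset now 4 = byte 0 bit 4; 20 bits remain
Read 2: bits[4:7] width=3 -> value=7 (bin 111); offset now 7 = byte 0 bit 7; 17 bits remain
Read 3: bits[7:8] width=1 -> value=1 (bin 1); offset now 8 = byte 1 bit 0; 16 bits remain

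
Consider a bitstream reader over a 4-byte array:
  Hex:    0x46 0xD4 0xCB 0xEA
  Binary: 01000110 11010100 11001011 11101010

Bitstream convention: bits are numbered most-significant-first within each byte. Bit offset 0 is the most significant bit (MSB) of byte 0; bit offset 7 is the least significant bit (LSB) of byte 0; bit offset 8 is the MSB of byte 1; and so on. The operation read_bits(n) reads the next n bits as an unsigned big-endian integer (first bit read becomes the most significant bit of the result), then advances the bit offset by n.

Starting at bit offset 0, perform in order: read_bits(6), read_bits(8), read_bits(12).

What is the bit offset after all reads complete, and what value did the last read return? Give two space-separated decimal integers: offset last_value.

Read 1: bits[0:6] width=6 -> value=17 (bin 010001); offset now 6 = byte 0 bit 6; 26 bits remain
Read 2: bits[6:14] width=8 -> value=181 (bin 10110101); offset now 14 = byte 1 bit 6; 18 bits remain
Read 3: bits[14:26] width=12 -> value=815 (bin 001100101111); offset now 26 = byte 3 bit 2; 6 bits remain

Answer: 26 815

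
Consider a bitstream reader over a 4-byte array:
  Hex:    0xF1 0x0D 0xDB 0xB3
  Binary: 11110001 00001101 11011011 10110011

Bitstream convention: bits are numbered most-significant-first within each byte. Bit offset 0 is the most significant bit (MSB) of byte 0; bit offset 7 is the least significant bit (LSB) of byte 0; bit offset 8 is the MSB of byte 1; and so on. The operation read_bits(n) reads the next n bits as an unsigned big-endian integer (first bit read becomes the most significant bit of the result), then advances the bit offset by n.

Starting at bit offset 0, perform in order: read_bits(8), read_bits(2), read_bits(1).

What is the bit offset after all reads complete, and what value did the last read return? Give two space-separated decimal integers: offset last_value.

Read 1: bits[0:8] width=8 -> value=241 (bin 11110001); offset now 8 = byte 1 bit 0; 24 bits remain
Read 2: bits[8:10] width=2 -> value=0 (bin 00); offset now 10 = byte 1 bit 2; 22 bits remain
Read 3: bits[10:11] width=1 -> value=0 (bin 0); offset now 11 = byte 1 bit 3; 21 bits remain

Answer: 11 0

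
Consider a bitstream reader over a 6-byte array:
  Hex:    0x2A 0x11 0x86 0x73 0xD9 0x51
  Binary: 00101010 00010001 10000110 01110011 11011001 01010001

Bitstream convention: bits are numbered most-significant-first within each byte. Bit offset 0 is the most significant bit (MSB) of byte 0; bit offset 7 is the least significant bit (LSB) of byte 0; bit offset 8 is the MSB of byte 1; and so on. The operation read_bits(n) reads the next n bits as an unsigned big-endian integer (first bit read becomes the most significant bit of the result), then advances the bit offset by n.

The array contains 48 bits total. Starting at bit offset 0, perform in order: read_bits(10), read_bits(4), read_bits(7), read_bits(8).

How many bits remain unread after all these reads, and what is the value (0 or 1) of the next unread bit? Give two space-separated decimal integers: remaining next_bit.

Read 1: bits[0:10] width=10 -> value=168 (bin 0010101000); offset now 10 = byte 1 bit 2; 38 bits remain
Read 2: bits[10:14] width=4 -> value=4 (bin 0100); offset now 14 = byte 1 bit 6; 34 bits remain
Read 3: bits[14:21] width=7 -> value=48 (bin 0110000); offset now 21 = byte 2 bit 5; 27 bits remain
Read 4: bits[21:29] width=8 -> value=206 (bin 11001110); offset now 29 = byte 3 bit 5; 19 bits remain

Answer: 19 0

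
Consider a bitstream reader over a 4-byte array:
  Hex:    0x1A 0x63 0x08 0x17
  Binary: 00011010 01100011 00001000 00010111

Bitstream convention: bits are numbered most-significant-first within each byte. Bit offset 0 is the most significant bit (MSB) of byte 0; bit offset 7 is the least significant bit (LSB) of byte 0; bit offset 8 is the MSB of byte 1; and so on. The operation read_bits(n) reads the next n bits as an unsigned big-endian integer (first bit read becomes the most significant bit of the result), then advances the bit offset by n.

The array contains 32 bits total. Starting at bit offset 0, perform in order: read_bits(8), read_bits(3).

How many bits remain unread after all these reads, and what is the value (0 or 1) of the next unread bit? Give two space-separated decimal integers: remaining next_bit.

Answer: 21 0

Derivation:
Read 1: bits[0:8] width=8 -> value=26 (bin 00011010); offset now 8 = byte 1 bit 0; 24 bits remain
Read 2: bits[8:11] width=3 -> value=3 (bin 011); offset now 11 = byte 1 bit 3; 21 bits remain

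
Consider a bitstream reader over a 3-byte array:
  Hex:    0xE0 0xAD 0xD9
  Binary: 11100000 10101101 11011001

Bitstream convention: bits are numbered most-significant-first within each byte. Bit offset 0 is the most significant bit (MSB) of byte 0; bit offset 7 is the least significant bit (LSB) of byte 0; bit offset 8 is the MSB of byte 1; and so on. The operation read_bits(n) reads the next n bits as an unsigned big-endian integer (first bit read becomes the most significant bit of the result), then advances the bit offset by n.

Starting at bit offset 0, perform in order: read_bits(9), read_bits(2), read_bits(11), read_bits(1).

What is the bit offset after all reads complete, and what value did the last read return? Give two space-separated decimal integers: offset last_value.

Read 1: bits[0:9] width=9 -> value=449 (bin 111000001); offset now 9 = byte 1 bit 1; 15 bits remain
Read 2: bits[9:11] width=2 -> value=1 (bin 01); offset now 11 = byte 1 bit 3; 13 bits remain
Read 3: bits[11:22] width=11 -> value=886 (bin 01101110110); offset now 22 = byte 2 bit 6; 2 bits remain
Read 4: bits[22:23] width=1 -> value=0 (bin 0); offset now 23 = byte 2 bit 7; 1 bits remain

Answer: 23 0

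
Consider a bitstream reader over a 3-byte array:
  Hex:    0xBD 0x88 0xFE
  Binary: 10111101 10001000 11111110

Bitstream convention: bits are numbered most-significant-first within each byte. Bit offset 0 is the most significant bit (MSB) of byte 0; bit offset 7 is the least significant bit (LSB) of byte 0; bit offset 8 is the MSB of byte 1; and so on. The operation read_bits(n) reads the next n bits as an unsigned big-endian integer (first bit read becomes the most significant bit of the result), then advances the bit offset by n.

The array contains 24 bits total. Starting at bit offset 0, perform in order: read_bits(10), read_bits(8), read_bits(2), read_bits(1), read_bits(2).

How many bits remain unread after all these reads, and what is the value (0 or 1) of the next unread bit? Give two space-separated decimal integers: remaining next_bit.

Answer: 1 0

Derivation:
Read 1: bits[0:10] width=10 -> value=758 (bin 1011110110); offset now 10 = byte 1 bit 2; 14 bits remain
Read 2: bits[10:18] width=8 -> value=35 (bin 00100011); offset now 18 = byte 2 bit 2; 6 bits remain
Read 3: bits[18:20] width=2 -> value=3 (bin 11); offset now 20 = byte 2 bit 4; 4 bits remain
Read 4: bits[20:21] width=1 -> value=1 (bin 1); offset now 21 = byte 2 bit 5; 3 bits remain
Read 5: bits[21:23] width=2 -> value=3 (bin 11); offset now 23 = byte 2 bit 7; 1 bits remain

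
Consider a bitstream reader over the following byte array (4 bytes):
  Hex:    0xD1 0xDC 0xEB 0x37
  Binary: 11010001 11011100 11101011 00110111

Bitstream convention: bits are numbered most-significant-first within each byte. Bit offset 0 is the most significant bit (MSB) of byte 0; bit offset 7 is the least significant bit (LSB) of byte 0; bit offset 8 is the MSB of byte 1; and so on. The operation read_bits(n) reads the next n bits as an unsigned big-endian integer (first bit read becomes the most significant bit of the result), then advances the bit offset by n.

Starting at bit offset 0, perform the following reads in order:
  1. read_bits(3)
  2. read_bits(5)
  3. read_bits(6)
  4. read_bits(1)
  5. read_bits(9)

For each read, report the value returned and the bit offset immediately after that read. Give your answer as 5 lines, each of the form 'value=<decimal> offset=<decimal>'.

Read 1: bits[0:3] width=3 -> value=6 (bin 110); offset now 3 = byte 0 bit 3; 29 bits remain
Read 2: bits[3:8] width=5 -> value=17 (bin 10001); offset now 8 = byte 1 bit 0; 24 bits remain
Read 3: bits[8:14] width=6 -> value=55 (bin 110111); offset now 14 = byte 1 bit 6; 18 bits remain
Read 4: bits[14:15] width=1 -> value=0 (bin 0); offset now 15 = byte 1 bit 7; 17 bits remain
Read 5: bits[15:24] width=9 -> value=235 (bin 011101011); offset now 24 = byte 3 bit 0; 8 bits remain

Answer: value=6 offset=3
value=17 offset=8
value=55 offset=14
value=0 offset=15
value=235 offset=24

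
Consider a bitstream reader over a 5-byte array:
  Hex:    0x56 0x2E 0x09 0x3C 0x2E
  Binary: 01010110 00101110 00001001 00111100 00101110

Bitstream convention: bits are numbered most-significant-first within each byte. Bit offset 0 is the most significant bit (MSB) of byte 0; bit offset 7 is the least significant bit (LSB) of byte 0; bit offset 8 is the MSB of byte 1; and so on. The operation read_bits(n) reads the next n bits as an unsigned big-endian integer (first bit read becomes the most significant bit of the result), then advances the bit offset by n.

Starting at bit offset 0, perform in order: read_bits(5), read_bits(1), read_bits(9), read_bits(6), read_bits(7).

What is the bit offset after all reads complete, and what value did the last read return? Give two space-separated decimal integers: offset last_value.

Answer: 28 19

Derivation:
Read 1: bits[0:5] width=5 -> value=10 (bin 01010); offset now 5 = byte 0 bit 5; 35 bits remain
Read 2: bits[5:6] width=1 -> value=1 (bin 1); offset now 6 = byte 0 bit 6; 34 bits remain
Read 3: bits[6:15] width=9 -> value=279 (bin 100010111); offset now 15 = byte 1 bit 7; 25 bits remain
Read 4: bits[15:21] width=6 -> value=1 (bin 000001); offset now 21 = byte 2 bit 5; 19 bits remain
Read 5: bits[21:28] width=7 -> value=19 (bin 0010011); offset now 28 = byte 3 bit 4; 12 bits remain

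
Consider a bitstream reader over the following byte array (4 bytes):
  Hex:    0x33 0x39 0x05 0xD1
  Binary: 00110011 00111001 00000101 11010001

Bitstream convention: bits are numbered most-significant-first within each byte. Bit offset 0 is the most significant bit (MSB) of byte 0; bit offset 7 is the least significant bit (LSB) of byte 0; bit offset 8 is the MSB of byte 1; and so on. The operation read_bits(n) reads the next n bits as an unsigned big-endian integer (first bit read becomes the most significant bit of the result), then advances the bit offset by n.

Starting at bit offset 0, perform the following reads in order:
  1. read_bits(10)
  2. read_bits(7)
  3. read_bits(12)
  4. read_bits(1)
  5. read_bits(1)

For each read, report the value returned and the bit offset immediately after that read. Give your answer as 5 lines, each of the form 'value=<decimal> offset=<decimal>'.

Answer: value=204 offset=10
value=114 offset=17
value=186 offset=29
value=0 offset=30
value=0 offset=31

Derivation:
Read 1: bits[0:10] width=10 -> value=204 (bin 0011001100); offset now 10 = byte 1 bit 2; 22 bits remain
Read 2: bits[10:17] width=7 -> value=114 (bin 1110010); offset now 17 = byte 2 bit 1; 15 bits remain
Read 3: bits[17:29] width=12 -> value=186 (bin 000010111010); offset now 29 = byte 3 bit 5; 3 bits remain
Read 4: bits[29:30] width=1 -> value=0 (bin 0); offset now 30 = byte 3 bit 6; 2 bits remain
Read 5: bits[30:31] width=1 -> value=0 (bin 0); offset now 31 = byte 3 bit 7; 1 bits remain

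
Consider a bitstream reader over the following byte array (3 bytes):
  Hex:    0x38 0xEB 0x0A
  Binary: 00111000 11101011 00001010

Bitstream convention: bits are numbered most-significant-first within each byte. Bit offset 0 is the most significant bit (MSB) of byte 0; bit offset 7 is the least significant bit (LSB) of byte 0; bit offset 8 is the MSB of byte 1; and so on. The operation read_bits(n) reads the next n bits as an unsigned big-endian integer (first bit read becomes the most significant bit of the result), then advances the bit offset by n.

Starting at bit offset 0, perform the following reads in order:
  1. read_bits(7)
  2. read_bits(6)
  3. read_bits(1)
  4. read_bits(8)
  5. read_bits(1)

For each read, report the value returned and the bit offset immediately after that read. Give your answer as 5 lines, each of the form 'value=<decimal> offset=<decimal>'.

Read 1: bits[0:7] width=7 -> value=28 (bin 0011100); offset now 7 = byte 0 bit 7; 17 bits remain
Read 2: bits[7:13] width=6 -> value=29 (bin 011101); offset now 13 = byte 1 bit 5; 11 bits remain
Read 3: bits[13:14] width=1 -> value=0 (bin 0); offset now 14 = byte 1 bit 6; 10 bits remain
Read 4: bits[14:22] width=8 -> value=194 (bin 11000010); offset now 22 = byte 2 bit 6; 2 bits remain
Read 5: bits[22:23] width=1 -> value=1 (bin 1); offset now 23 = byte 2 bit 7; 1 bits remain

Answer: value=28 offset=7
value=29 offset=13
value=0 offset=14
value=194 offset=22
value=1 offset=23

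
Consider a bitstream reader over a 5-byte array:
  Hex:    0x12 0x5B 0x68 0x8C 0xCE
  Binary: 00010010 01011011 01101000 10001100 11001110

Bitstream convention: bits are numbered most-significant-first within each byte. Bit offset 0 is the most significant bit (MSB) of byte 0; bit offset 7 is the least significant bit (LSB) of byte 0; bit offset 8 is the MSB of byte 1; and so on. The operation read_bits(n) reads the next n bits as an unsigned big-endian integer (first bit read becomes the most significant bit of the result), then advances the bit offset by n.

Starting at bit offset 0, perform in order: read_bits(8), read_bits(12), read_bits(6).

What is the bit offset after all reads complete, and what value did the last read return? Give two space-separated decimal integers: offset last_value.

Read 1: bits[0:8] width=8 -> value=18 (bin 00010010); offset now 8 = byte 1 bit 0; 32 bits remain
Read 2: bits[8:20] width=12 -> value=1462 (bin 010110110110); offset now 20 = byte 2 bit 4; 20 bits remain
Read 3: bits[20:26] width=6 -> value=34 (bin 100010); offset now 26 = byte 3 bit 2; 14 bits remain

Answer: 26 34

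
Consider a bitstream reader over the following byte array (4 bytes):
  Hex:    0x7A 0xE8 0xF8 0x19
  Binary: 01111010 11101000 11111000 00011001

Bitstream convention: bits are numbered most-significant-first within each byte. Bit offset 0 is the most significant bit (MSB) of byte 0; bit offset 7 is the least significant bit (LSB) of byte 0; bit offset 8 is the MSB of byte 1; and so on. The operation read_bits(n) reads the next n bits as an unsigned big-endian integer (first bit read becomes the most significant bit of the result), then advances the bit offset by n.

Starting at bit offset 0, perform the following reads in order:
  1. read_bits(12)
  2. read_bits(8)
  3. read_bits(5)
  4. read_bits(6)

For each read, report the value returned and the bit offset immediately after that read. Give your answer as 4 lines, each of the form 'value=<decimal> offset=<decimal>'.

Answer: value=1966 offset=12
value=143 offset=20
value=16 offset=25
value=12 offset=31

Derivation:
Read 1: bits[0:12] width=12 -> value=1966 (bin 011110101110); offset now 12 = byte 1 bit 4; 20 bits remain
Read 2: bits[12:20] width=8 -> value=143 (bin 10001111); offset now 20 = byte 2 bit 4; 12 bits remain
Read 3: bits[20:25] width=5 -> value=16 (bin 10000); offset now 25 = byte 3 bit 1; 7 bits remain
Read 4: bits[25:31] width=6 -> value=12 (bin 001100); offset now 31 = byte 3 bit 7; 1 bits remain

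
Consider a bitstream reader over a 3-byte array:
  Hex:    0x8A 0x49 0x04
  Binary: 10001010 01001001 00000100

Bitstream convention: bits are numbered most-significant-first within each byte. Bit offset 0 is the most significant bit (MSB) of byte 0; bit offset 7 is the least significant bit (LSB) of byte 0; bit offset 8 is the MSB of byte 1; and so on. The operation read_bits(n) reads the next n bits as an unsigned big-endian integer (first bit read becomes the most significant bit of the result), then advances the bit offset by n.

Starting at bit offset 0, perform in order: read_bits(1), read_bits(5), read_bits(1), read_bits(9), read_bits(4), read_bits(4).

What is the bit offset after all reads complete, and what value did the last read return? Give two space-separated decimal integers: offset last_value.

Answer: 24 4

Derivation:
Read 1: bits[0:1] width=1 -> value=1 (bin 1); offset now 1 = byte 0 bit 1; 23 bits remain
Read 2: bits[1:6] width=5 -> value=2 (bin 00010); offset now 6 = byte 0 bit 6; 18 bits remain
Read 3: bits[6:7] width=1 -> value=1 (bin 1); offset now 7 = byte 0 bit 7; 17 bits remain
Read 4: bits[7:16] width=9 -> value=73 (bin 001001001); offset now 16 = byte 2 bit 0; 8 bits remain
Read 5: bits[16:20] width=4 -> value=0 (bin 0000); offset now 20 = byte 2 bit 4; 4 bits remain
Read 6: bits[20:24] width=4 -> value=4 (bin 0100); offset now 24 = byte 3 bit 0; 0 bits remain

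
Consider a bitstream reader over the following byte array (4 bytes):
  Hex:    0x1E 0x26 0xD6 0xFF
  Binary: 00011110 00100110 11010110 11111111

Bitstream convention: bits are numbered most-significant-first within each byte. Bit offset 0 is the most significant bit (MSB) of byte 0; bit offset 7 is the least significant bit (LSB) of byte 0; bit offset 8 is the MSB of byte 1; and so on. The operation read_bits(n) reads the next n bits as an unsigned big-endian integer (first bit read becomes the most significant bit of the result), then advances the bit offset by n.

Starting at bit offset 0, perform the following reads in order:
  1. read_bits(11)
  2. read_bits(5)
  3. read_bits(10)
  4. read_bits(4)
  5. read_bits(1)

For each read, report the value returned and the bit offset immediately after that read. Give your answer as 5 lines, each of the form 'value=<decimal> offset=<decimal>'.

Answer: value=241 offset=11
value=6 offset=16
value=859 offset=26
value=15 offset=30
value=1 offset=31

Derivation:
Read 1: bits[0:11] width=11 -> value=241 (bin 00011110001); offset now 11 = byte 1 bit 3; 21 bits remain
Read 2: bits[11:16] width=5 -> value=6 (bin 00110); offset now 16 = byte 2 bit 0; 16 bits remain
Read 3: bits[16:26] width=10 -> value=859 (bin 1101011011); offset now 26 = byte 3 bit 2; 6 bits remain
Read 4: bits[26:30] width=4 -> value=15 (bin 1111); offset now 30 = byte 3 bit 6; 2 bits remain
Read 5: bits[30:31] width=1 -> value=1 (bin 1); offset now 31 = byte 3 bit 7; 1 bits remain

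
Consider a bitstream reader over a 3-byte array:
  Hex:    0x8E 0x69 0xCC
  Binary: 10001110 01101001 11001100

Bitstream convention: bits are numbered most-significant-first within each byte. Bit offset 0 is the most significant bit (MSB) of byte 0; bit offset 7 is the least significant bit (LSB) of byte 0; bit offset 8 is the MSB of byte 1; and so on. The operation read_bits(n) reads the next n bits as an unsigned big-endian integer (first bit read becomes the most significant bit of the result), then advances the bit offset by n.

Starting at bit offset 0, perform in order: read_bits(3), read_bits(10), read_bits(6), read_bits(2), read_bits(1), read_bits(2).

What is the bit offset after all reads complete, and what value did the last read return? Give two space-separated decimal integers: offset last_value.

Answer: 24 0

Derivation:
Read 1: bits[0:3] width=3 -> value=4 (bin 100); offset now 3 = byte 0 bit 3; 21 bits remain
Read 2: bits[3:13] width=10 -> value=461 (bin 0111001101); offset now 13 = byte 1 bit 5; 11 bits remain
Read 3: bits[13:19] width=6 -> value=14 (bin 001110); offset now 19 = byte 2 bit 3; 5 bits remain
Read 4: bits[19:21] width=2 -> value=1 (bin 01); offset now 21 = byte 2 bit 5; 3 bits remain
Read 5: bits[21:22] width=1 -> value=1 (bin 1); offset now 22 = byte 2 bit 6; 2 bits remain
Read 6: bits[22:24] width=2 -> value=0 (bin 00); offset now 24 = byte 3 bit 0; 0 bits remain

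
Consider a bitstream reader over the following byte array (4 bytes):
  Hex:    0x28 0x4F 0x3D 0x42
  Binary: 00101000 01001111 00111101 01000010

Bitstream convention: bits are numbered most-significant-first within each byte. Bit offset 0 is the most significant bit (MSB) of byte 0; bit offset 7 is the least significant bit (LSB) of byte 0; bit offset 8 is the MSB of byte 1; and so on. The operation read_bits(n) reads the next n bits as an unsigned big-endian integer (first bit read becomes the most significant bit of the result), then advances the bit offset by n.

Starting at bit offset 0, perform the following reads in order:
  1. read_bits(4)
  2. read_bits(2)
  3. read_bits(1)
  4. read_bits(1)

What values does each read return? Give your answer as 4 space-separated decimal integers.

Read 1: bits[0:4] width=4 -> value=2 (bin 0010); offset now 4 = byte 0 bit 4; 28 bits remain
Read 2: bits[4:6] width=2 -> value=2 (bin 10); offset now 6 = byte 0 bit 6; 26 bits remain
Read 3: bits[6:7] width=1 -> value=0 (bin 0); offset now 7 = byte 0 bit 7; 25 bits remain
Read 4: bits[7:8] width=1 -> value=0 (bin 0); offset now 8 = byte 1 bit 0; 24 bits remain

Answer: 2 2 0 0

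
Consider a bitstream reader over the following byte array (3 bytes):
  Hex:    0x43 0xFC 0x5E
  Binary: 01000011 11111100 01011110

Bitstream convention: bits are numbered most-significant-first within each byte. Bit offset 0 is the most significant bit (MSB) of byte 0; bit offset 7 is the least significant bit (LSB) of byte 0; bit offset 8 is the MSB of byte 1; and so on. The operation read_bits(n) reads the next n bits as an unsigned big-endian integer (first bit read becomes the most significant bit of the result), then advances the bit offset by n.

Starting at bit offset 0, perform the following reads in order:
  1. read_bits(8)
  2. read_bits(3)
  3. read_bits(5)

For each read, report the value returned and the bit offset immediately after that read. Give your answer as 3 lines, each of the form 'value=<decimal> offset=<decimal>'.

Answer: value=67 offset=8
value=7 offset=11
value=28 offset=16

Derivation:
Read 1: bits[0:8] width=8 -> value=67 (bin 01000011); offset now 8 = byte 1 bit 0; 16 bits remain
Read 2: bits[8:11] width=3 -> value=7 (bin 111); offset now 11 = byte 1 bit 3; 13 bits remain
Read 3: bits[11:16] width=5 -> value=28 (bin 11100); offset now 16 = byte 2 bit 0; 8 bits remain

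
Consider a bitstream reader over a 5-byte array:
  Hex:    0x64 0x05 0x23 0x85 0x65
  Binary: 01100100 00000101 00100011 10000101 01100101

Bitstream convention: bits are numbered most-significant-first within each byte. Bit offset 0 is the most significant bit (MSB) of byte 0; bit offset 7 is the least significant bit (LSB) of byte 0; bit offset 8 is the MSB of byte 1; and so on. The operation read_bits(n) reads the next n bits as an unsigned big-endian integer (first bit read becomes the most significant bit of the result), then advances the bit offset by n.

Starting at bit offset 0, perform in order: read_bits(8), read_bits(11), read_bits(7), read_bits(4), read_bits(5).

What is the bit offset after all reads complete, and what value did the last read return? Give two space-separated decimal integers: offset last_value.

Read 1: bits[0:8] width=8 -> value=100 (bin 01100100); offset now 8 = byte 1 bit 0; 32 bits remain
Read 2: bits[8:19] width=11 -> value=41 (bin 00000101001); offset now 19 = byte 2 bit 3; 21 bits remain
Read 3: bits[19:26] width=7 -> value=14 (bin 0001110); offset now 26 = byte 3 bit 2; 14 bits remain
Read 4: bits[26:30] width=4 -> value=1 (bin 0001); offset now 30 = byte 3 bit 6; 10 bits remain
Read 5: bits[30:35] width=5 -> value=11 (bin 01011); offset now 35 = byte 4 bit 3; 5 bits remain

Answer: 35 11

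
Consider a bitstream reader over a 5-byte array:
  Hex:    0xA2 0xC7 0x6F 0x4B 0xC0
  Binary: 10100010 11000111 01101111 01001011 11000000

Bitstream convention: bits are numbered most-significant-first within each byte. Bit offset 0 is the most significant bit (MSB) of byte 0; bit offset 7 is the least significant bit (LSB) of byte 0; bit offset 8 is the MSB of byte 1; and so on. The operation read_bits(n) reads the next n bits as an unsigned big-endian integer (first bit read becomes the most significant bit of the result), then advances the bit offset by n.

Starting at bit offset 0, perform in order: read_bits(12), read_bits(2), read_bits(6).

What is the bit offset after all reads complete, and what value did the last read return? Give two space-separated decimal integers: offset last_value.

Read 1: bits[0:12] width=12 -> value=2604 (bin 101000101100); offset now 12 = byte 1 bit 4; 28 bits remain
Read 2: bits[12:14] width=2 -> value=1 (bin 01); offset now 14 = byte 1 bit 6; 26 bits remain
Read 3: bits[14:20] width=6 -> value=54 (bin 110110); offset now 20 = byte 2 bit 4; 20 bits remain

Answer: 20 54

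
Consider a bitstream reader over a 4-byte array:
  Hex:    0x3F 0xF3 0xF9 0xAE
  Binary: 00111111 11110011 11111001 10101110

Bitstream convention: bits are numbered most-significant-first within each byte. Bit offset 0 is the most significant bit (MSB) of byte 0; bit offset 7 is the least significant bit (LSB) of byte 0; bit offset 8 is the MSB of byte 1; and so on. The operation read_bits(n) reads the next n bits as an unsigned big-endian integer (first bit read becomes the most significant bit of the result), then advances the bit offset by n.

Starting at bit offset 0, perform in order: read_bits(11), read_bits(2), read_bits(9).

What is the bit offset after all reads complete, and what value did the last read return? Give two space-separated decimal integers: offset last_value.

Read 1: bits[0:11] width=11 -> value=511 (bin 00111111111); offset now 11 = byte 1 bit 3; 21 bits remain
Read 2: bits[11:13] width=2 -> value=2 (bin 10); offset now 13 = byte 1 bit 5; 19 bits remain
Read 3: bits[13:22] width=9 -> value=254 (bin 011111110); offset now 22 = byte 2 bit 6; 10 bits remain

Answer: 22 254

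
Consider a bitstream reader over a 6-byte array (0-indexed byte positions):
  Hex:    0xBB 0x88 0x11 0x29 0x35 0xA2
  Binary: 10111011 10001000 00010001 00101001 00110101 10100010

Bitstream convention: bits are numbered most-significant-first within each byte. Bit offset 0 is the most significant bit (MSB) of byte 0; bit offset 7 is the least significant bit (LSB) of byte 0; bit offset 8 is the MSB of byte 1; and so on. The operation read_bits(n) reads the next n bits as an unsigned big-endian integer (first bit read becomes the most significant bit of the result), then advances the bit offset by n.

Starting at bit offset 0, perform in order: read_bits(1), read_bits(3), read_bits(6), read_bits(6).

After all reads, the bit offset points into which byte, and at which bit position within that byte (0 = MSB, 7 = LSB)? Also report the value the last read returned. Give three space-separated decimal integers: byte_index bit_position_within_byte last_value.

Read 1: bits[0:1] width=1 -> value=1 (bin 1); offset now 1 = byte 0 bit 1; 47 bits remain
Read 2: bits[1:4] width=3 -> value=3 (bin 011); offset now 4 = byte 0 bit 4; 44 bits remain
Read 3: bits[4:10] width=6 -> value=46 (bin 101110); offset now 10 = byte 1 bit 2; 38 bits remain
Read 4: bits[10:16] width=6 -> value=8 (bin 001000); offset now 16 = byte 2 bit 0; 32 bits remain

Answer: 2 0 8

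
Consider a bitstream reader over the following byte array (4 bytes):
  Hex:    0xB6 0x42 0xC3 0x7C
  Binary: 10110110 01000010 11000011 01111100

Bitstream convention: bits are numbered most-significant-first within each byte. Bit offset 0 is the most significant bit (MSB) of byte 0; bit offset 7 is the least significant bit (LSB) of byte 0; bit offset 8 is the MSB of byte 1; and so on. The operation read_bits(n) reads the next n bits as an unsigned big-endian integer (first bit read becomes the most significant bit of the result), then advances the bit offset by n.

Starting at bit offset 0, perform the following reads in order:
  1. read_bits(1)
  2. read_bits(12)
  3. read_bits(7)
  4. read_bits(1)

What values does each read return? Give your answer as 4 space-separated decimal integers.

Answer: 1 1736 44 0

Derivation:
Read 1: bits[0:1] width=1 -> value=1 (bin 1); offset now 1 = byte 0 bit 1; 31 bits remain
Read 2: bits[1:13] width=12 -> value=1736 (bin 011011001000); offset now 13 = byte 1 bit 5; 19 bits remain
Read 3: bits[13:20] width=7 -> value=44 (bin 0101100); offset now 20 = byte 2 bit 4; 12 bits remain
Read 4: bits[20:21] width=1 -> value=0 (bin 0); offset now 21 = byte 2 bit 5; 11 bits remain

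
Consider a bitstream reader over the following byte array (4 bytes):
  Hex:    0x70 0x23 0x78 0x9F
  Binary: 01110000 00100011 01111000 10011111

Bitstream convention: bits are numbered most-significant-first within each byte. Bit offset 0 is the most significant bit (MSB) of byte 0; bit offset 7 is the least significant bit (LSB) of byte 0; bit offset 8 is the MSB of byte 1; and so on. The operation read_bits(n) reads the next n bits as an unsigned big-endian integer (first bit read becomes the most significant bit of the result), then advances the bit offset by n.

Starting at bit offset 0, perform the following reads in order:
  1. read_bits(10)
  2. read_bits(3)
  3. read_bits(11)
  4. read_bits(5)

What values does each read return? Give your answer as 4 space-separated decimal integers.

Read 1: bits[0:10] width=10 -> value=448 (bin 0111000000); offset now 10 = byte 1 bit 2; 22 bits remain
Read 2: bits[10:13] width=3 -> value=4 (bin 100); offset now 13 = byte 1 bit 5; 19 bits remain
Read 3: bits[13:24] width=11 -> value=888 (bin 01101111000); offset now 24 = byte 3 bit 0; 8 bits remain
Read 4: bits[24:29] width=5 -> value=19 (bin 10011); offset now 29 = byte 3 bit 5; 3 bits remain

Answer: 448 4 888 19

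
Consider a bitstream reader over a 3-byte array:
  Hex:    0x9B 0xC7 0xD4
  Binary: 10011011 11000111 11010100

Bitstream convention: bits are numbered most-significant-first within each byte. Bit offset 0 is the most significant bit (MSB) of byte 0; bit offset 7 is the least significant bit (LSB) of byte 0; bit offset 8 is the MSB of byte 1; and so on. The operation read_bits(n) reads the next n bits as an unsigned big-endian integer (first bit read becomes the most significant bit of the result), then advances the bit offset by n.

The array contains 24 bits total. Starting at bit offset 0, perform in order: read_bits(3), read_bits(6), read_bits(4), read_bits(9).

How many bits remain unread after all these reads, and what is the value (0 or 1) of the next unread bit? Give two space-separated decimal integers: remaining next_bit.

Answer: 2 0

Derivation:
Read 1: bits[0:3] width=3 -> value=4 (bin 100); offset now 3 = byte 0 bit 3; 21 bits remain
Read 2: bits[3:9] width=6 -> value=55 (bin 110111); offset now 9 = byte 1 bit 1; 15 bits remain
Read 3: bits[9:13] width=4 -> value=8 (bin 1000); offset now 13 = byte 1 bit 5; 11 bits remain
Read 4: bits[13:22] width=9 -> value=501 (bin 111110101); offset now 22 = byte 2 bit 6; 2 bits remain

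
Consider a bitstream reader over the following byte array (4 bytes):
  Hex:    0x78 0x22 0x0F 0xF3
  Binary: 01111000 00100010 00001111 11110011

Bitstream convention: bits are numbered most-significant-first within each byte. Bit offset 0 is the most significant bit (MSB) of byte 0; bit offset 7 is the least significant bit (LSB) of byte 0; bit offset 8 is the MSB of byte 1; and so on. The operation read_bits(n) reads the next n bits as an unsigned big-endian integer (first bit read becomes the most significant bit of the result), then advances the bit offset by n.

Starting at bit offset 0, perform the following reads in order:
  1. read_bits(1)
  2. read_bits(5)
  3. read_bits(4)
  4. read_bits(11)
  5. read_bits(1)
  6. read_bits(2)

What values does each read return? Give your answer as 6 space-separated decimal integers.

Answer: 0 30 0 1089 1 3

Derivation:
Read 1: bits[0:1] width=1 -> value=0 (bin 0); offset now 1 = byte 0 bit 1; 31 bits remain
Read 2: bits[1:6] width=5 -> value=30 (bin 11110); offset now 6 = byte 0 bit 6; 26 bits remain
Read 3: bits[6:10] width=4 -> value=0 (bin 0000); offset now 10 = byte 1 bit 2; 22 bits remain
Read 4: bits[10:21] width=11 -> value=1089 (bin 10001000001); offset now 21 = byte 2 bit 5; 11 bits remain
Read 5: bits[21:22] width=1 -> value=1 (bin 1); offset now 22 = byte 2 bit 6; 10 bits remain
Read 6: bits[22:24] width=2 -> value=3 (bin 11); offset now 24 = byte 3 bit 0; 8 bits remain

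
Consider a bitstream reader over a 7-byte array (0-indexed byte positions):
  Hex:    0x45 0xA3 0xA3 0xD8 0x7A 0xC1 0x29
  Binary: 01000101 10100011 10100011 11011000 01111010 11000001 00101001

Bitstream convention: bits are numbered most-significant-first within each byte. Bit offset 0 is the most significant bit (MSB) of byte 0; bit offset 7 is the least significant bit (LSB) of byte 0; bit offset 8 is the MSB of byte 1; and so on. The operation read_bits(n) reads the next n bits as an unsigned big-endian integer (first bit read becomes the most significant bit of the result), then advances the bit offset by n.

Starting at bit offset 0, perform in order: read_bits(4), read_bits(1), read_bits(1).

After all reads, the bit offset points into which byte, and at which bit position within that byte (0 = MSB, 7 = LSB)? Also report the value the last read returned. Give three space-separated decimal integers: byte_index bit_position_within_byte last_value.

Answer: 0 6 1

Derivation:
Read 1: bits[0:4] width=4 -> value=4 (bin 0100); offset now 4 = byte 0 bit 4; 52 bits remain
Read 2: bits[4:5] width=1 -> value=0 (bin 0); offset now 5 = byte 0 bit 5; 51 bits remain
Read 3: bits[5:6] width=1 -> value=1 (bin 1); offset now 6 = byte 0 bit 6; 50 bits remain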